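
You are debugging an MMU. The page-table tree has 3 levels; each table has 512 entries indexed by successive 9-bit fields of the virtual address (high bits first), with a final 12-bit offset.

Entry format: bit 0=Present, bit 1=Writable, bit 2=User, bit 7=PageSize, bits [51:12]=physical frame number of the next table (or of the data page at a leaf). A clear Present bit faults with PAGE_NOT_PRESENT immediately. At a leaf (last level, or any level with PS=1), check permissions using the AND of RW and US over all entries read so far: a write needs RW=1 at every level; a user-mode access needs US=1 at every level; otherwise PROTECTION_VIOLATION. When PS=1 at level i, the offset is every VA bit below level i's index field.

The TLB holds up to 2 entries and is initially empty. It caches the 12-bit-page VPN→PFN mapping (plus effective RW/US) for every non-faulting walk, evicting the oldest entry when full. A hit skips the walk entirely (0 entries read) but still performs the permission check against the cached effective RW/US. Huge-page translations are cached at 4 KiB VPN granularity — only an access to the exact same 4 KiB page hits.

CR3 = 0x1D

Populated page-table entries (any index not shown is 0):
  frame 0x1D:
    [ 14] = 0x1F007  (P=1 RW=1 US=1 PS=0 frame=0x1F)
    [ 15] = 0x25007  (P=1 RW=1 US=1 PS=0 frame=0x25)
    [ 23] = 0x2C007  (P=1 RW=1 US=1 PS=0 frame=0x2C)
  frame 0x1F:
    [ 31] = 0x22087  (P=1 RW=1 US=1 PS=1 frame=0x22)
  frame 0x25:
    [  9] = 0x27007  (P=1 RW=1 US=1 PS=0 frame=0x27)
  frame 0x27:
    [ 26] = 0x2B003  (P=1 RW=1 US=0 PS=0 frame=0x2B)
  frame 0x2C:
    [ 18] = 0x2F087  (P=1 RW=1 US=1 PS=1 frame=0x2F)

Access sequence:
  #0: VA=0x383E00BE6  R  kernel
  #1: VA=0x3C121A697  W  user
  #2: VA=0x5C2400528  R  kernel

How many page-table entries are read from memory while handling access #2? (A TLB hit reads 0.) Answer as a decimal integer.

Per-access translation:
#0 VA=0x383E00BE6 (r,kernel):
  L0: frame=0x1D idx=14 entry=0x1F007 [P=1 RW=1 US=1 PS=0]
  L1: frame=0x1F idx=31 entry=0x22087 [P=1 RW=1 US=1 PS=1]
  ⇒ phys 0x22BE6 (huge @L1)  [2 reads]
#1 VA=0x3C121A697 (w,user):
  L0: frame=0x1D idx=15 entry=0x25007 [P=1 RW=1 US=1 PS=0]
  L1: frame=0x25 idx=9 entry=0x27007 [P=1 RW=1 US=1 PS=0]
  L2: frame=0x27 idx=26 entry=0x2B003 [P=1 RW=1 US=0 PS=0]
  → PROTECTION_VIOLATION  (3 entries read)
#2 VA=0x5C2400528 (r,kernel):
  L0: frame=0x1D idx=23 entry=0x2C007 [P=1 RW=1 US=1 PS=0]
  L1: frame=0x2C idx=18 entry=0x2F087 [P=1 RW=1 US=1 PS=1]
  ⇒ phys 0x2F528 (huge @L1)  [2 reads]

Entries read for #2: 2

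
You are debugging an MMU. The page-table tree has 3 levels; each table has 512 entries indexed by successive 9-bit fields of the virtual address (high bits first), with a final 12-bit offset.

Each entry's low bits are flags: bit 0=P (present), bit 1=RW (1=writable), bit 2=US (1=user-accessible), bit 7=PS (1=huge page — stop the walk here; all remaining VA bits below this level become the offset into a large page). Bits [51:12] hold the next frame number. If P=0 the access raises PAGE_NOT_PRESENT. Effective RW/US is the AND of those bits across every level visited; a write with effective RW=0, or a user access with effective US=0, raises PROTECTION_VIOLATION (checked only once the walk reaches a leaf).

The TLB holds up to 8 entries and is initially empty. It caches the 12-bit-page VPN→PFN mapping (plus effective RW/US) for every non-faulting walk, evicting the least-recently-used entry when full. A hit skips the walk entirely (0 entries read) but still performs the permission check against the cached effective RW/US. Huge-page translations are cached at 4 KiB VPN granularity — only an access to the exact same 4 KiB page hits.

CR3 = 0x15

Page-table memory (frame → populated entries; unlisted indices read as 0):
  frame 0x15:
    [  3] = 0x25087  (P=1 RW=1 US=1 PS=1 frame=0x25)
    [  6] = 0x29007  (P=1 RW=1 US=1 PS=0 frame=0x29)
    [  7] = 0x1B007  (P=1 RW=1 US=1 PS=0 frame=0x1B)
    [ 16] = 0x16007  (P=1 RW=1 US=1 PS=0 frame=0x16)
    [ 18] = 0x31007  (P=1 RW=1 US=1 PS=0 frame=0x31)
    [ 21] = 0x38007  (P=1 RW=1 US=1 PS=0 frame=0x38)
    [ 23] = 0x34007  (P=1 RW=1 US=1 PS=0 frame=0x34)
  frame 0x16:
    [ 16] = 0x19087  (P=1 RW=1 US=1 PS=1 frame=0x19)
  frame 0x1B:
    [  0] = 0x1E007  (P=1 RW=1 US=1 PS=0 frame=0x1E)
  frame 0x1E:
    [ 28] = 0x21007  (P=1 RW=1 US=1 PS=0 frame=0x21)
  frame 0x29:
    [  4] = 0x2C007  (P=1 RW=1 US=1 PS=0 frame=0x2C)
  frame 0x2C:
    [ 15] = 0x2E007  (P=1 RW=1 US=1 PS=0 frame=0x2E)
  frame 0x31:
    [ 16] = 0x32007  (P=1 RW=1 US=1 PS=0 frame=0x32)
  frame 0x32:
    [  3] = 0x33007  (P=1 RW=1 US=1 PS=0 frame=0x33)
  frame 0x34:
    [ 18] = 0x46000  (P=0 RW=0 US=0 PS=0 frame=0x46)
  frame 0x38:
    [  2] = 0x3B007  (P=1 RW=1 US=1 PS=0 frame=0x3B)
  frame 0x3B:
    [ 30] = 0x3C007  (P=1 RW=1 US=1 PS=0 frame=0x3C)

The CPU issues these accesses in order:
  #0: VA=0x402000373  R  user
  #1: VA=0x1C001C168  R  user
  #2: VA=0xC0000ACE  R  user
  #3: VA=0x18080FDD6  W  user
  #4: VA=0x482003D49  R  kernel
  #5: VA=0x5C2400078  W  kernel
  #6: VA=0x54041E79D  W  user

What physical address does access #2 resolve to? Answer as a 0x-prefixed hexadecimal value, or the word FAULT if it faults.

Trace:
#0 VA=0x402000373 (r,user):
  [0] read 0x15 idx=16: raw=0x16007 flags P=1 W=1 U=1 S=0
  [1] read 0x16 idx=16: raw=0x19087 flags P=1 W=1 U=1 S=1
  ⇒ phys 0x19373 (huge @L1)  [2 reads]
#1 VA=0x1C001C168 (r,user):
  [0] read 0x15 idx=7: raw=0x1B007 flags P=1 W=1 U=1 S=0
  [1] read 0x1B idx=0: raw=0x1E007 flags P=1 W=1 U=1 S=0
  [2] read 0x1E idx=28: raw=0x21007 flags P=1 W=1 U=1 S=0
  ⇒ phys 0x21168  [3 reads]
#2 VA=0xC0000ACE (r,user):
  [0] read 0x15 idx=3: raw=0x25087 flags P=1 W=1 U=1 S=1
  ⇒ phys 0x25ACE (huge @L0)  [1 reads]
#3 VA=0x18080FDD6 (w,user):
  [0] read 0x15 idx=6: raw=0x29007 flags P=1 W=1 U=1 S=0
  [1] read 0x29 idx=4: raw=0x2C007 flags P=1 W=1 U=1 S=0
  [2] read 0x2C idx=15: raw=0x2E007 flags P=1 W=1 U=1 S=0
  ⇒ phys 0x2EDD6  [3 reads]
#4 VA=0x482003D49 (r,kernel):
  [0] read 0x15 idx=18: raw=0x31007 flags P=1 W=1 U=1 S=0
  [1] read 0x31 idx=16: raw=0x32007 flags P=1 W=1 U=1 S=0
  [2] read 0x32 idx=3: raw=0x33007 flags P=1 W=1 U=1 S=0
  ⇒ phys 0x33D49  [3 reads]
#5 VA=0x5C2400078 (w,kernel):
  [0] read 0x15 idx=23: raw=0x34007 flags P=1 W=1 U=1 S=0
  [1] read 0x34 idx=18: raw=0x46000 flags P=0 W=0 U=0 S=0
  ✗ PAGE_NOT_PRESENT  [2 reads]
#6 VA=0x54041E79D (w,user):
  [0] read 0x15 idx=21: raw=0x38007 flags P=1 W=1 U=1 S=0
  [1] read 0x38 idx=2: raw=0x3B007 flags P=1 W=1 U=1 S=0
  [2] read 0x3B idx=30: raw=0x3C007 flags P=1 W=1 U=1 S=0
  ⇒ phys 0x3C79D  [3 reads]

Access #2 PA: 0x25ACE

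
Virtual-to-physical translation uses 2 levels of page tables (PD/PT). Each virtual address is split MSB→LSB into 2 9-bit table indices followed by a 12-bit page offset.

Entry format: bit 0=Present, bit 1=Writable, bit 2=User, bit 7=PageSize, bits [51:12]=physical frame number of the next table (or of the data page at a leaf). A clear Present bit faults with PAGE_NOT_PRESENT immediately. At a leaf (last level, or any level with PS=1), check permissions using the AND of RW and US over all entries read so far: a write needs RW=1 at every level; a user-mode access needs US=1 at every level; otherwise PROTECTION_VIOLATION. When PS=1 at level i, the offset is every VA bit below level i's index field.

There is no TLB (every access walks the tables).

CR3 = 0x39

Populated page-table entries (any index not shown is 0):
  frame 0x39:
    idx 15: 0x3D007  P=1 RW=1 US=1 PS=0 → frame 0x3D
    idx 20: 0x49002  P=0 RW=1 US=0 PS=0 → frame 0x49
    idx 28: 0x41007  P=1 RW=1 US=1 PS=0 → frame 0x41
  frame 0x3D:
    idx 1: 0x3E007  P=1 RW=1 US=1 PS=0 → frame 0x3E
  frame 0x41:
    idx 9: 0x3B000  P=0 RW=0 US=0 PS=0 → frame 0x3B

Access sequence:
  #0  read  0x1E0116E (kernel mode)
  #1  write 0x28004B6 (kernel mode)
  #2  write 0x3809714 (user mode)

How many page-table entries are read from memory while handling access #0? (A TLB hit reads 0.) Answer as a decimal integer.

Per-access translation:
#0 VA=0x1E0116E (r,kernel):
  [0] read 0x39 idx=15: raw=0x3D007 flags P=1 W=1 U=1 S=0
  [1] read 0x3D idx=1: raw=0x3E007 flags P=1 W=1 U=1 S=0
  ✓ 0x3E16E  — 2 lookups
#1 VA=0x28004B6 (w,kernel):
  [0] read 0x39 idx=20: raw=0x49002 flags P=0 W=1 U=0 S=0
  ✗ PAGE_NOT_PRESENT  [1 reads]
#2 VA=0x3809714 (w,user):
  [0] read 0x39 idx=28: raw=0x41007 flags P=1 W=1 U=1 S=0
  [1] read 0x41 idx=9: raw=0x3B000 flags P=0 W=0 U=0 S=0
  ✗ PAGE_NOT_PRESENT  [2 reads]

Entries read for #0: 2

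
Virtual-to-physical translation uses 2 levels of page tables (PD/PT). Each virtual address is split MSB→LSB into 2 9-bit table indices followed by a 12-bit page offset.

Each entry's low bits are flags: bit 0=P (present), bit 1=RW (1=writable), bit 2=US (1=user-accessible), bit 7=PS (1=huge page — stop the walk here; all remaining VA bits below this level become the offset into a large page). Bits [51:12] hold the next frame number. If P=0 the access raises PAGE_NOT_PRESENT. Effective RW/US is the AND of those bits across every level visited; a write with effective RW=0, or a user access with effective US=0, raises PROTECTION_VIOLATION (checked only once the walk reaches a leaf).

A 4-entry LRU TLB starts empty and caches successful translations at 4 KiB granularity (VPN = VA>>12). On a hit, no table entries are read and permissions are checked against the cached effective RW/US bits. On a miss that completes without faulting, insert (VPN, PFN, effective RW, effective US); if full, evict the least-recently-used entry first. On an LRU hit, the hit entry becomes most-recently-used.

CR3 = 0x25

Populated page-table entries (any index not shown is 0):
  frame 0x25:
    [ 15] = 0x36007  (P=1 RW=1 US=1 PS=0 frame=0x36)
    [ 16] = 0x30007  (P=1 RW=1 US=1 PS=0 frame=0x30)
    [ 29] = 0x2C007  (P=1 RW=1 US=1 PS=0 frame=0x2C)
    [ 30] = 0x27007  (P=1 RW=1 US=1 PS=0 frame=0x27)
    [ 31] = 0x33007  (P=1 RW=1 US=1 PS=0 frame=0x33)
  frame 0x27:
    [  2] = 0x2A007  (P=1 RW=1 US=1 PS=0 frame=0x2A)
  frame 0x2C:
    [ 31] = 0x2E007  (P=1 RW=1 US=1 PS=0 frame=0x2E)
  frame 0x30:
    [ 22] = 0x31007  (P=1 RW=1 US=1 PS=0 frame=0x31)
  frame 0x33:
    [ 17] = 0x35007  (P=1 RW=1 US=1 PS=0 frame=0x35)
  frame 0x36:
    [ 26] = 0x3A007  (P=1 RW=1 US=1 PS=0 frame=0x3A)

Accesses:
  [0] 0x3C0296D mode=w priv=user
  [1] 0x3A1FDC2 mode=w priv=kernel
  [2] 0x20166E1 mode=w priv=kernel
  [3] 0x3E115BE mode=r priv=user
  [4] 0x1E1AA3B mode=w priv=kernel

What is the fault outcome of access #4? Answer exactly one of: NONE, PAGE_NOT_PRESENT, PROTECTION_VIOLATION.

Trace:
#0 VA=0x3C0296D (w,user):
  L0 @0x25[30] → 0x27007  P=1,RW=1,US=1,PS=0
  L1 @0x27[2] → 0x2A007  P=1,RW=1,US=1,PS=0
  ✓ 0x2A96D  — 2 lookups
#1 VA=0x3A1FDC2 (w,kernel):
  L0 @0x25[29] → 0x2C007  P=1,RW=1,US=1,PS=0
  L1 @0x2C[31] → 0x2E007  P=1,RW=1,US=1,PS=0
  ✓ 0x2EDC2  — 2 lookups
#2 VA=0x20166E1 (w,kernel):
  L0 @0x25[16] → 0x30007  P=1,RW=1,US=1,PS=0
  L1 @0x30[22] → 0x31007  P=1,RW=1,US=1,PS=0
  ✓ 0x316E1  — 2 lookups
#3 VA=0x3E115BE (r,user):
  L0 @0x25[31] → 0x33007  P=1,RW=1,US=1,PS=0
  L1 @0x33[17] → 0x35007  P=1,RW=1,US=1,PS=0
  ✓ 0x355BE  — 2 lookups
#4 VA=0x1E1AA3B (w,kernel):
  L0 @0x25[15] → 0x36007  P=1,RW=1,US=1,PS=0
  L1 @0x36[26] → 0x3A007  P=1,RW=1,US=1,PS=0
  ✓ 0x3AA3B  — 2 lookups

Access #4 fault: NONE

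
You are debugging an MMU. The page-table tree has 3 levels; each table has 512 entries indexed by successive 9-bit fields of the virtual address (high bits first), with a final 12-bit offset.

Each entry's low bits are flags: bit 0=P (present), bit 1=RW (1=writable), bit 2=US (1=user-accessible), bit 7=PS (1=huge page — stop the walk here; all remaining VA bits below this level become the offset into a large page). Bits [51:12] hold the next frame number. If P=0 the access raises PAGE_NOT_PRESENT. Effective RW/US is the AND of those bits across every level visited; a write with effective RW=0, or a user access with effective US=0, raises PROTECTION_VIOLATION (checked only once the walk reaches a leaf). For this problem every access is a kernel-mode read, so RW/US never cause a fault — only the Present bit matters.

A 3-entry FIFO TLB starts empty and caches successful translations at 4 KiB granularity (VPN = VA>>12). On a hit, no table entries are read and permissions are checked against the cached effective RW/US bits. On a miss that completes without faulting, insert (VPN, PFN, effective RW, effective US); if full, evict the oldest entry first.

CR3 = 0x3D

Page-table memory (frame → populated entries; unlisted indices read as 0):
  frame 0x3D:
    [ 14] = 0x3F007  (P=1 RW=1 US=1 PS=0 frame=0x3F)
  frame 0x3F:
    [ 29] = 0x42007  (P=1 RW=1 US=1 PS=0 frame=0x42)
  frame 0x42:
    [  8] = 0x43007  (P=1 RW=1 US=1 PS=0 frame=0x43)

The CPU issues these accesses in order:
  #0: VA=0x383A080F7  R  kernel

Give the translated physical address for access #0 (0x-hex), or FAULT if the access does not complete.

Per-access translation:
#0 VA=0x383A080F7 (r,kernel):
  lvl0: tbl 0x3D, slot 14 ⇒ 0x3F007 (P1/RW1/US1/PS0)
  lvl1: tbl 0x3F, slot 29 ⇒ 0x42007 (P1/RW1/US1/PS0)
  lvl2: tbl 0x42, slot 8 ⇒ 0x43007 (P1/RW1/US1/PS0)
  ✓ 0x430F7  — 3 lookups

Access #0 PA: 0x430F7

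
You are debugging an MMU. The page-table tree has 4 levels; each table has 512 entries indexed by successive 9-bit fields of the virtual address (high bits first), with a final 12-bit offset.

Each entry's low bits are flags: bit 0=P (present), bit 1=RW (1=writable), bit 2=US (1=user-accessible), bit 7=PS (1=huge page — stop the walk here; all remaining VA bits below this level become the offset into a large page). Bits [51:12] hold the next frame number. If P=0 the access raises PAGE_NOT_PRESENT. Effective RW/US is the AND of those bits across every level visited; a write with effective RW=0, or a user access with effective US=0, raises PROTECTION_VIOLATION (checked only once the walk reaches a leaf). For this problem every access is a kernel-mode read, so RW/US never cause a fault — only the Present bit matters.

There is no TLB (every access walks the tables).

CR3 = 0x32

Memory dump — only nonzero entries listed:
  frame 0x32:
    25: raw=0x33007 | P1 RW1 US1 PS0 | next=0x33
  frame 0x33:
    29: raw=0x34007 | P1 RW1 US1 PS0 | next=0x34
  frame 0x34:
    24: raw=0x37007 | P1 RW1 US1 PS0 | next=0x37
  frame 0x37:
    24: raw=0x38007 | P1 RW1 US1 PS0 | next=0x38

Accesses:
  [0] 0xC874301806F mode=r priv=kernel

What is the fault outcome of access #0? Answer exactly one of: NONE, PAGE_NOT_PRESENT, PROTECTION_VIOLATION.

Walk each access:
#0 VA=0xC874301806F (r,kernel):
  lvl0: tbl 0x32, slot 25 ⇒ 0x33007 (P1/RW1/US1/PS0)
  lvl1: tbl 0x33, slot 29 ⇒ 0x34007 (P1/RW1/US1/PS0)
  lvl2: tbl 0x34, slot 24 ⇒ 0x37007 (P1/RW1/US1/PS0)
  lvl3: tbl 0x37, slot 24 ⇒ 0x38007 (P1/RW1/US1/PS0)
  ✓ 0x3806F  — 4 lookups

Access #0 fault: NONE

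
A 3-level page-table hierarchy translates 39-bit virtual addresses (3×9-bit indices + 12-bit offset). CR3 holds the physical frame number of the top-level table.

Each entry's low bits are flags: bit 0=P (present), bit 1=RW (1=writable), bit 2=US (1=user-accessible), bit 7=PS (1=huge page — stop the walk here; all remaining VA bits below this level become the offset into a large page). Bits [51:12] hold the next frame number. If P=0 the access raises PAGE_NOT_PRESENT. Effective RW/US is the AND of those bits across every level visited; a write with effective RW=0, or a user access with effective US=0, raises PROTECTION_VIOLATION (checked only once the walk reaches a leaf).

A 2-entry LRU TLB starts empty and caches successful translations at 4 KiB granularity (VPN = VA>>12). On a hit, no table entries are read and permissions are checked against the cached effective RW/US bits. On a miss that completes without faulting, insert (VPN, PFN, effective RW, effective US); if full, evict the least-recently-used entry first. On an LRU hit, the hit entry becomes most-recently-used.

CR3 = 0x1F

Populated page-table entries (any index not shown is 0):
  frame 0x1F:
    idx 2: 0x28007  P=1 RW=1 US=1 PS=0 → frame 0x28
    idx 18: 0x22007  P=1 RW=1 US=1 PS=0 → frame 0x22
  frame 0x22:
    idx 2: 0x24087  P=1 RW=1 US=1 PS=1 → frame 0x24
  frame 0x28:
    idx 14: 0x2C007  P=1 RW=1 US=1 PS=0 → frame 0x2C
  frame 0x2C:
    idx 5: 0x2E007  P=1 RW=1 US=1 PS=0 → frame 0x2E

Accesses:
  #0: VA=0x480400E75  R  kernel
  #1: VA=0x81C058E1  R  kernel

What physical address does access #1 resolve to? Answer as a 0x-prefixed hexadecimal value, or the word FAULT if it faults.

Per-access translation:
#0 VA=0x480400E75 (r,kernel):
  L0: frame=0x1F idx=18 entry=0x22007 [P=1 RW=1 US=1 PS=0]
  L1: frame=0x22 idx=2 entry=0x24087 [P=1 RW=1 US=1 PS=1]
  → PA=0x24E75 (huge @L1)  (2 entries read)
#1 VA=0x81C058E1 (r,kernel):
  L0: frame=0x1F idx=2 entry=0x28007 [P=1 RW=1 US=1 PS=0]
  L1: frame=0x28 idx=14 entry=0x2C007 [P=1 RW=1 US=1 PS=0]
  L2: frame=0x2C idx=5 entry=0x2E007 [P=1 RW=1 US=1 PS=0]
  → PA=0x2E8E1  (3 entries read)

Access #1 PA: 0x2E8E1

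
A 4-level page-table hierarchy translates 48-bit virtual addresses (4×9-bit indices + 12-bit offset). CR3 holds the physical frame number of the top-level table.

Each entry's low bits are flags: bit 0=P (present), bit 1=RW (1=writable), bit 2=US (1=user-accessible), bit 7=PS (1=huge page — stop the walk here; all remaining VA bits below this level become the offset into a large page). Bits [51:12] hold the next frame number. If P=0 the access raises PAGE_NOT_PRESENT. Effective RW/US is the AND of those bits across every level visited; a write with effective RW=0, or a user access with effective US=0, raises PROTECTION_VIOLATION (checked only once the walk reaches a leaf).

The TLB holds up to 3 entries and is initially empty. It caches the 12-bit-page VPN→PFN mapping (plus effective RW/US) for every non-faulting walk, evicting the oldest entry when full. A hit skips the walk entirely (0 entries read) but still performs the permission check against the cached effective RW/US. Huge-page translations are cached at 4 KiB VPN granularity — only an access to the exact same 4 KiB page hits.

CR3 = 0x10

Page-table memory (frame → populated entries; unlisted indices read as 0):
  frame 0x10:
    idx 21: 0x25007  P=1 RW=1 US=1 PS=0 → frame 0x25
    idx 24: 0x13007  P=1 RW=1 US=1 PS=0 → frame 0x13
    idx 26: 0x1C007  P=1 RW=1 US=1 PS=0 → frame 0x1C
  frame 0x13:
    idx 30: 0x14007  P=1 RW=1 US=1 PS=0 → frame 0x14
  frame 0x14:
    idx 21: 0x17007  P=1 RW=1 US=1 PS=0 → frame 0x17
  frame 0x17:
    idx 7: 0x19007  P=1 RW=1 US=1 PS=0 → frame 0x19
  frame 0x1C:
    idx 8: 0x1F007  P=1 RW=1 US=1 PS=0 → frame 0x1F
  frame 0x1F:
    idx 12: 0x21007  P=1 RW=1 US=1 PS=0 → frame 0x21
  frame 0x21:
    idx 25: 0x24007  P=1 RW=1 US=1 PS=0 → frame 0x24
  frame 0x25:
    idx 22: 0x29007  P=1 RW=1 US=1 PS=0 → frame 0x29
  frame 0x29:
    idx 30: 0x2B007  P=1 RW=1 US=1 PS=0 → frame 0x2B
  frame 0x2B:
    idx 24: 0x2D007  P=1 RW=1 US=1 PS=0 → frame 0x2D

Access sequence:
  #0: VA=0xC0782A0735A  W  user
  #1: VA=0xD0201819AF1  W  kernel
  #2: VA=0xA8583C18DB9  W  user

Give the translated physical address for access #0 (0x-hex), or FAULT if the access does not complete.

Per-access translation:
#0 VA=0xC0782A0735A (w,user):
  L0: frame=0x10 idx=24 entry=0x13007 [P=1 RW=1 US=1 PS=0]
  L1: frame=0x13 idx=30 entry=0x14007 [P=1 RW=1 US=1 PS=0]
  L2: frame=0x14 idx=21 entry=0x17007 [P=1 RW=1 US=1 PS=0]
  L3: frame=0x17 idx=7 entry=0x19007 [P=1 RW=1 US=1 PS=0]
  ✓ 0x1935A  — 4 lookups
#1 VA=0xD0201819AF1 (w,kernel):
  L0: frame=0x10 idx=26 entry=0x1C007 [P=1 RW=1 US=1 PS=0]
  L1: frame=0x1C idx=8 entry=0x1F007 [P=1 RW=1 US=1 PS=0]
  L2: frame=0x1F idx=12 entry=0x21007 [P=1 RW=1 US=1 PS=0]
  L3: frame=0x21 idx=25 entry=0x24007 [P=1 RW=1 US=1 PS=0]
  ✓ 0x24AF1  — 4 lookups
#2 VA=0xA8583C18DB9 (w,user):
  L0: frame=0x10 idx=21 entry=0x25007 [P=1 RW=1 US=1 PS=0]
  L1: frame=0x25 idx=22 entry=0x29007 [P=1 RW=1 US=1 PS=0]
  L2: frame=0x29 idx=30 entry=0x2B007 [P=1 RW=1 US=1 PS=0]
  L3: frame=0x2B idx=24 entry=0x2D007 [P=1 RW=1 US=1 PS=0]
  ✓ 0x2DDB9  — 4 lookups

Access #0 PA: 0x1935A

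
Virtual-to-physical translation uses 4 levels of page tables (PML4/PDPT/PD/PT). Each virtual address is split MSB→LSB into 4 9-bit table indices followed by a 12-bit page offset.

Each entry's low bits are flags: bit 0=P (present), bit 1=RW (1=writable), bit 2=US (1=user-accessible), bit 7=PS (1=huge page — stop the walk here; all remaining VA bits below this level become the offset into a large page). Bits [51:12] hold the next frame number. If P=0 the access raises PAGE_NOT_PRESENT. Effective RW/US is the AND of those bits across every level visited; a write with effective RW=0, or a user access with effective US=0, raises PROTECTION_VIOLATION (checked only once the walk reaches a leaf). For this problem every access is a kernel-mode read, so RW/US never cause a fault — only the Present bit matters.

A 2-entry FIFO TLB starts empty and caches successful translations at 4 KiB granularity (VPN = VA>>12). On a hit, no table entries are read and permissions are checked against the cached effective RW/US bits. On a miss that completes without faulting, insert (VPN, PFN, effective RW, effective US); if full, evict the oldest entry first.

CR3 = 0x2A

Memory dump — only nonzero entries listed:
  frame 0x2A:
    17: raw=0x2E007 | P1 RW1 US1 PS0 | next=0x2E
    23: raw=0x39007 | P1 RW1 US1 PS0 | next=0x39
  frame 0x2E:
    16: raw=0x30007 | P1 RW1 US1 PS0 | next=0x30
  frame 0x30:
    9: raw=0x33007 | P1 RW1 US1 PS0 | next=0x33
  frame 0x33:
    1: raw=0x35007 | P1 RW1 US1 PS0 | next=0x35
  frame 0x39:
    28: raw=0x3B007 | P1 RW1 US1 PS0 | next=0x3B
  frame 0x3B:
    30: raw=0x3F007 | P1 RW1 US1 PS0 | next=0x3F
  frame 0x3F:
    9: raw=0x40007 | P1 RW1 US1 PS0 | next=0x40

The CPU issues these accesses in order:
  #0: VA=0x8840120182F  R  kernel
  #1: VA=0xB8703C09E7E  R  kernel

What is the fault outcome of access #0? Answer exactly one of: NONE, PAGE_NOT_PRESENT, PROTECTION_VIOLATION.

Trace:
#0 VA=0x8840120182F (r,kernel):
  L0: frame=0x2A idx=17 entry=0x2E007 [P=1 RW=1 US=1 PS=0]
  L1: frame=0x2E idx=16 entry=0x30007 [P=1 RW=1 US=1 PS=0]
  L2: frame=0x30 idx=9 entry=0x33007 [P=1 RW=1 US=1 PS=0]
  L3: frame=0x33 idx=1 entry=0x35007 [P=1 RW=1 US=1 PS=0]
  ✓ 0x3582F  — 4 lookups
#1 VA=0xB8703C09E7E (r,kernel):
  L0: frame=0x2A idx=23 entry=0x39007 [P=1 RW=1 US=1 PS=0]
  L1: frame=0x39 idx=28 entry=0x3B007 [P=1 RW=1 US=1 PS=0]
  L2: frame=0x3B idx=30 entry=0x3F007 [P=1 RW=1 US=1 PS=0]
  L3: frame=0x3F idx=9 entry=0x40007 [P=1 RW=1 US=1 PS=0]
  ✓ 0x40E7E  — 4 lookups

Access #0 fault: NONE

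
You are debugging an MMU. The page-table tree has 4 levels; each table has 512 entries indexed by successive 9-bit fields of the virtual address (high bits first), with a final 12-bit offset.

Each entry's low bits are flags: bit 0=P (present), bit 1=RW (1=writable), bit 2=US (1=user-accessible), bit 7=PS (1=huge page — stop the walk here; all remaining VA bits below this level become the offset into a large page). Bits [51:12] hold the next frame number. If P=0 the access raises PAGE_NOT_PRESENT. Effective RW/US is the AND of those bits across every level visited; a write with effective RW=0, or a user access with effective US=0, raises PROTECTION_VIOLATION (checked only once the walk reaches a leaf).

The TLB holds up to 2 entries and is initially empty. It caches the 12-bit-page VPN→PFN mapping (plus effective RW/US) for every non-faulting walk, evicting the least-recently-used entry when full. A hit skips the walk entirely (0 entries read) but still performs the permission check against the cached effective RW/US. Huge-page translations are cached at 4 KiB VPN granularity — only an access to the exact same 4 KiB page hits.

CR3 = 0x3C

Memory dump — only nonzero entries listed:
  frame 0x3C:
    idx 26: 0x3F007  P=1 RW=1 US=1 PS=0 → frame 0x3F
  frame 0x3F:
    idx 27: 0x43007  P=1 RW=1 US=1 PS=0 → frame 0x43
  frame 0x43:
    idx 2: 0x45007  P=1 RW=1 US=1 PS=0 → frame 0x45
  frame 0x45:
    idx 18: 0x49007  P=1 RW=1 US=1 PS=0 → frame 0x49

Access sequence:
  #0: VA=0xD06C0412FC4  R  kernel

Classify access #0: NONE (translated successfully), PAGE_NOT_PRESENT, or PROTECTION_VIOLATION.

Per-access translation:
#0 VA=0xD06C0412FC4 (r,kernel):
  lvl0: tbl 0x3C, slot 26 ⇒ 0x3F007 (P1/RW1/US1/PS0)
  lvl1: tbl 0x3F, slot 27 ⇒ 0x43007 (P1/RW1/US1/PS0)
  lvl2: tbl 0x43, slot 2 ⇒ 0x45007 (P1/RW1/US1/PS0)
  lvl3: tbl 0x45, slot 18 ⇒ 0x49007 (P1/RW1/US1/PS0)
  ⇒ phys 0x49FC4  [4 reads]

Access #0 fault: NONE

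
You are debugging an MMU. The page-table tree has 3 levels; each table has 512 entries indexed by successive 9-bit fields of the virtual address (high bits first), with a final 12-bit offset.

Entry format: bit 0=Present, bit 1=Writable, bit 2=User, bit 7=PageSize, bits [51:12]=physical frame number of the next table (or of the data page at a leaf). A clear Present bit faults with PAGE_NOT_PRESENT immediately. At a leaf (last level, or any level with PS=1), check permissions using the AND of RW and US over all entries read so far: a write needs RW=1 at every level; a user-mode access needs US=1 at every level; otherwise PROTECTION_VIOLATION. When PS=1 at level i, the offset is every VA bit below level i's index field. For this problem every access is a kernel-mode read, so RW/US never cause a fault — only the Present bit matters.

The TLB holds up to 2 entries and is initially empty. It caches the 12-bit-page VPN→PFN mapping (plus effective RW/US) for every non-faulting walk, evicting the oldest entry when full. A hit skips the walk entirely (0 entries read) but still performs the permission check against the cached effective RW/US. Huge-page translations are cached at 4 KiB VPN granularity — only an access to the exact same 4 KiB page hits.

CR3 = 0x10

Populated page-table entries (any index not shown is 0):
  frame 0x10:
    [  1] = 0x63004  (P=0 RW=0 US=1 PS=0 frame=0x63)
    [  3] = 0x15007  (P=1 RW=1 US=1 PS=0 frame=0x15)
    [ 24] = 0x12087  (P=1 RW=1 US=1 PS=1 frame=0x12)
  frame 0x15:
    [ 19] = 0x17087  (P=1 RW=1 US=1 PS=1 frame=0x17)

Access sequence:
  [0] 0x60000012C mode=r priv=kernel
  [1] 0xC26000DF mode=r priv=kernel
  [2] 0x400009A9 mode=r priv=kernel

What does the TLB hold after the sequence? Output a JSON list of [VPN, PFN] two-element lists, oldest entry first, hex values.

Per-access translation:
#0 VA=0x60000012C (r,kernel):
  L0 @0x10[24] → 0x12087  P=1,RW=1,US=1,PS=1
  ✓ 0x1212C (huge @L0)  — 1 lookups
#1 VA=0xC26000DF (r,kernel):
  L0 @0x10[3] → 0x15007  P=1,RW=1,US=1,PS=0
  L1 @0x15[19] → 0x17087  P=1,RW=1,US=1,PS=1
  ✓ 0x170DF (huge @L1)  — 2 lookups
#2 VA=0x400009A9 (r,kernel):
  L0 @0x10[1] → 0x63004  P=0,RW=0,US=1,PS=0
  ⇒ fault: PAGE_NOT_PRESENT  — 1 lookups

TLB: [["0x600000", "0x12"], ["0xC2600", "0x17"]]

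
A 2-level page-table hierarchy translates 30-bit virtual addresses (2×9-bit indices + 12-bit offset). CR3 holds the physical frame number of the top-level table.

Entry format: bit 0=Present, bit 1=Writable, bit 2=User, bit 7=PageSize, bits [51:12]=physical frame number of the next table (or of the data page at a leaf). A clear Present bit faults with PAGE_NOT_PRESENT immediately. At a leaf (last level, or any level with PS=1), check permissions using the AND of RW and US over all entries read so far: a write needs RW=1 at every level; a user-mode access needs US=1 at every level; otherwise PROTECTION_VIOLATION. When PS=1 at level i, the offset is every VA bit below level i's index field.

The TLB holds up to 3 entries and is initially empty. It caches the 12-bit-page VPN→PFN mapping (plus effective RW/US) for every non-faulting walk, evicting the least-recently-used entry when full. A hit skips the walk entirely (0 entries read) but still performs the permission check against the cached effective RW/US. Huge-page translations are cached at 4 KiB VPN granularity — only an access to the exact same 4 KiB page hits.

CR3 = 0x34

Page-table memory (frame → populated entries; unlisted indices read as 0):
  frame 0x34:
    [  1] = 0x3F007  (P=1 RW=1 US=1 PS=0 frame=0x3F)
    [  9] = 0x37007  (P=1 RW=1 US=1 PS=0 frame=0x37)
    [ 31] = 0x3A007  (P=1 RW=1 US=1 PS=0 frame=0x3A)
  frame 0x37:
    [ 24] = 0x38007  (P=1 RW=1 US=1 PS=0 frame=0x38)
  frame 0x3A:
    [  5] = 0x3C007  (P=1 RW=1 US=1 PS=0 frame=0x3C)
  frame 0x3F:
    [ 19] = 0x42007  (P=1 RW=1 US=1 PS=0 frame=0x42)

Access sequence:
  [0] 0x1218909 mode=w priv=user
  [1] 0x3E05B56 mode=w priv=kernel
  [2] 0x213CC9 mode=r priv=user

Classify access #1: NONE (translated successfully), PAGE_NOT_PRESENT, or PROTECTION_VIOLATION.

Trace:
#0 VA=0x1218909 (w,user):
  L0 @0x34[9] → 0x37007  P=1,RW=1,US=1,PS=0
  L1 @0x37[24] → 0x38007  P=1,RW=1,US=1,PS=0
  ✓ 0x38909  — 2 lookups
#1 VA=0x3E05B56 (w,kernel):
  L0 @0x34[31] → 0x3A007  P=1,RW=1,US=1,PS=0
  L1 @0x3A[5] → 0x3C007  P=1,RW=1,US=1,PS=0
  ✓ 0x3CB56  — 2 lookups
#2 VA=0x213CC9 (r,user):
  L0 @0x34[1] → 0x3F007  P=1,RW=1,US=1,PS=0
  L1 @0x3F[19] → 0x42007  P=1,RW=1,US=1,PS=0
  ✓ 0x42CC9  — 2 lookups

Access #1 fault: NONE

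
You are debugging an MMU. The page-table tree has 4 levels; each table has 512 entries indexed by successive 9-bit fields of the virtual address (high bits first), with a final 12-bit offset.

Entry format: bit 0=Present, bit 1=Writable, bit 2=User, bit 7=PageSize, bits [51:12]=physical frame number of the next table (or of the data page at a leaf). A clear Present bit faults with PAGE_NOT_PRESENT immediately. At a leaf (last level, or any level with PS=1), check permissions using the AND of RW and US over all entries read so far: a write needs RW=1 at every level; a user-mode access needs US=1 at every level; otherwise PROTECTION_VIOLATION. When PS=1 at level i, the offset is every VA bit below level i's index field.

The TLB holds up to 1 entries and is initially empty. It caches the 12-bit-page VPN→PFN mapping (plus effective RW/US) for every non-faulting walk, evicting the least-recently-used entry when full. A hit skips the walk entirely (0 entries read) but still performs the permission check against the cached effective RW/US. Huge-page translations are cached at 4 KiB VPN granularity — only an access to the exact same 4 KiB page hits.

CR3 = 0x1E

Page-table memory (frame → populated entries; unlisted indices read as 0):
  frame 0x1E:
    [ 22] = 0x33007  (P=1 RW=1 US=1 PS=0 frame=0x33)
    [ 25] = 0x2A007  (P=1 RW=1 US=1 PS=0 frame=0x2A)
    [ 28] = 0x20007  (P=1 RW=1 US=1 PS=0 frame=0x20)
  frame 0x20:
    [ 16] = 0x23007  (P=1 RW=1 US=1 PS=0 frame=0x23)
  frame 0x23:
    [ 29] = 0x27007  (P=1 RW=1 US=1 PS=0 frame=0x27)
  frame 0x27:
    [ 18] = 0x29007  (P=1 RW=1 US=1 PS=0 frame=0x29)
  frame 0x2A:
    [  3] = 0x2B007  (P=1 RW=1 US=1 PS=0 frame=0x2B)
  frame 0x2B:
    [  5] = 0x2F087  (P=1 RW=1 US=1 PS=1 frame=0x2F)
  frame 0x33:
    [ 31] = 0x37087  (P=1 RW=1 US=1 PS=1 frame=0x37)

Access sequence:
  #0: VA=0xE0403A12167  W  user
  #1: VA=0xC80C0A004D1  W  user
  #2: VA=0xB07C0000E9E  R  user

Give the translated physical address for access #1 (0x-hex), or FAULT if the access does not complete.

Per-access translation:
#0 VA=0xE0403A12167 (w,user):
  [0] read 0x1E idx=28: raw=0x20007 flags P=1 W=1 U=1 S=0
  [1] read 0x20 idx=16: raw=0x23007 flags P=1 W=1 U=1 S=0
  [2] read 0x23 idx=29: raw=0x27007 flags P=1 W=1 U=1 S=0
  [3] read 0x27 idx=18: raw=0x29007 flags P=1 W=1 U=1 S=0
  ✓ 0x29167  — 4 lookups
#1 VA=0xC80C0A004D1 (w,user):
  [0] read 0x1E idx=25: raw=0x2A007 flags P=1 W=1 U=1 S=0
  [1] read 0x2A idx=3: raw=0x2B007 flags P=1 W=1 U=1 S=0
  [2] read 0x2B idx=5: raw=0x2F087 flags P=1 W=1 U=1 S=1
  ✓ 0x2F4D1 (huge @L2)  — 3 lookups
#2 VA=0xB07C0000E9E (r,user):
  [0] read 0x1E idx=22: raw=0x33007 flags P=1 W=1 U=1 S=0
  [1] read 0x33 idx=31: raw=0x37087 flags P=1 W=1 U=1 S=1
  ✓ 0x37E9E (huge @L1)  — 2 lookups

Access #1 PA: 0x2F4D1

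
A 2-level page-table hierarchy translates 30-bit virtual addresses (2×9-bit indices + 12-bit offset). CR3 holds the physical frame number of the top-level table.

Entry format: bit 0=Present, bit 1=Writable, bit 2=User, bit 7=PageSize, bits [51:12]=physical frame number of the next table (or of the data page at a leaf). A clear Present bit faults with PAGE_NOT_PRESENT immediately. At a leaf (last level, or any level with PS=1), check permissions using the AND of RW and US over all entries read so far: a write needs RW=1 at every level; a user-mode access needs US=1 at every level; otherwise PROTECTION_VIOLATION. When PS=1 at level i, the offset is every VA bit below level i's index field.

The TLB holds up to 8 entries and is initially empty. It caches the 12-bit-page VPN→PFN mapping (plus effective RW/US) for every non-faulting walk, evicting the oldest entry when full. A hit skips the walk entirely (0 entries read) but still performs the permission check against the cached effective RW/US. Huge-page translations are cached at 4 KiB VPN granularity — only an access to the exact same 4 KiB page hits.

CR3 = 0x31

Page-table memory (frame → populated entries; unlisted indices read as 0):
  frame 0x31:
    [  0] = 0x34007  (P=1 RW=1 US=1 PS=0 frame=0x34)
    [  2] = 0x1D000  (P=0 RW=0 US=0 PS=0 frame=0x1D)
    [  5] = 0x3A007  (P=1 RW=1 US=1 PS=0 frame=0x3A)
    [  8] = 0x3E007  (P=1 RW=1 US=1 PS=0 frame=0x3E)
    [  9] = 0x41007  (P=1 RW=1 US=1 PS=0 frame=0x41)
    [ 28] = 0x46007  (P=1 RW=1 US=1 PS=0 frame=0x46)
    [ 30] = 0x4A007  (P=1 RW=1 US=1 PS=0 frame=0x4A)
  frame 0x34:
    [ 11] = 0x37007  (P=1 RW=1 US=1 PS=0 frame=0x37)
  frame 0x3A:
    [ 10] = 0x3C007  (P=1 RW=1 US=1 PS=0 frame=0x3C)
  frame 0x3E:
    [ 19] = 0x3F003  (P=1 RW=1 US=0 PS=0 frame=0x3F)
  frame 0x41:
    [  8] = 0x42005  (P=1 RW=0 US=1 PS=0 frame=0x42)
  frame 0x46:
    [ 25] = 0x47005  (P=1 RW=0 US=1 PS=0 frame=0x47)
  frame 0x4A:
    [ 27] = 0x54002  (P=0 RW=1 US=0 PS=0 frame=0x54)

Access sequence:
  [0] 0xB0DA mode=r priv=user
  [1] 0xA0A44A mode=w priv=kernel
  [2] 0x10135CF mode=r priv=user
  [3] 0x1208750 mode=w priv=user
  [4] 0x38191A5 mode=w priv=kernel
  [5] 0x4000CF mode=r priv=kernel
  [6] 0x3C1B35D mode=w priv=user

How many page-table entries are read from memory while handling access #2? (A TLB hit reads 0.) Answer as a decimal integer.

Walk each access:
#0 VA=0xB0DA (r,user):
  [0] read 0x31 idx=0: raw=0x34007 flags P=1 W=1 U=1 S=0
  [1] read 0x34 idx=11: raw=0x37007 flags P=1 W=1 U=1 S=0
  ⇒ phys 0x370DA  [2 reads]
#1 VA=0xA0A44A (w,kernel):
  [0] read 0x31 idx=5: raw=0x3A007 flags P=1 W=1 U=1 S=0
  [1] read 0x3A idx=10: raw=0x3C007 flags P=1 W=1 U=1 S=0
  ⇒ phys 0x3C44A  [2 reads]
#2 VA=0x10135CF (r,user):
  [0] read 0x31 idx=8: raw=0x3E007 flags P=1 W=1 U=1 S=0
  [1] read 0x3E idx=19: raw=0x3F003 flags P=1 W=1 U=0 S=0
  → PROTECTION_VIOLATION  (2 entries read)
#3 VA=0x1208750 (w,user):
  [0] read 0x31 idx=9: raw=0x41007 flags P=1 W=1 U=1 S=0
  [1] read 0x41 idx=8: raw=0x42005 flags P=1 W=0 U=1 S=0
  → PROTECTION_VIOLATION  (2 entries read)
#4 VA=0x38191A5 (w,kernel):
  [0] read 0x31 idx=28: raw=0x46007 flags P=1 W=1 U=1 S=0
  [1] read 0x46 idx=25: raw=0x47005 flags P=1 W=0 U=1 S=0
  → PROTECTION_VIOLATION  (2 entries read)
#5 VA=0x4000CF (r,kernel):
  [0] read 0x31 idx=2: raw=0x1D000 flags P=0 W=0 U=0 S=0
  → PAGE_NOT_PRESENT  (1 entries read)
#6 VA=0x3C1B35D (w,user):
  [0] read 0x31 idx=30: raw=0x4A007 flags P=1 W=1 U=1 S=0
  [1] read 0x4A idx=27: raw=0x54002 flags P=0 W=1 U=0 S=0
  → PAGE_NOT_PRESENT  (2 entries read)

Entries read for #2: 2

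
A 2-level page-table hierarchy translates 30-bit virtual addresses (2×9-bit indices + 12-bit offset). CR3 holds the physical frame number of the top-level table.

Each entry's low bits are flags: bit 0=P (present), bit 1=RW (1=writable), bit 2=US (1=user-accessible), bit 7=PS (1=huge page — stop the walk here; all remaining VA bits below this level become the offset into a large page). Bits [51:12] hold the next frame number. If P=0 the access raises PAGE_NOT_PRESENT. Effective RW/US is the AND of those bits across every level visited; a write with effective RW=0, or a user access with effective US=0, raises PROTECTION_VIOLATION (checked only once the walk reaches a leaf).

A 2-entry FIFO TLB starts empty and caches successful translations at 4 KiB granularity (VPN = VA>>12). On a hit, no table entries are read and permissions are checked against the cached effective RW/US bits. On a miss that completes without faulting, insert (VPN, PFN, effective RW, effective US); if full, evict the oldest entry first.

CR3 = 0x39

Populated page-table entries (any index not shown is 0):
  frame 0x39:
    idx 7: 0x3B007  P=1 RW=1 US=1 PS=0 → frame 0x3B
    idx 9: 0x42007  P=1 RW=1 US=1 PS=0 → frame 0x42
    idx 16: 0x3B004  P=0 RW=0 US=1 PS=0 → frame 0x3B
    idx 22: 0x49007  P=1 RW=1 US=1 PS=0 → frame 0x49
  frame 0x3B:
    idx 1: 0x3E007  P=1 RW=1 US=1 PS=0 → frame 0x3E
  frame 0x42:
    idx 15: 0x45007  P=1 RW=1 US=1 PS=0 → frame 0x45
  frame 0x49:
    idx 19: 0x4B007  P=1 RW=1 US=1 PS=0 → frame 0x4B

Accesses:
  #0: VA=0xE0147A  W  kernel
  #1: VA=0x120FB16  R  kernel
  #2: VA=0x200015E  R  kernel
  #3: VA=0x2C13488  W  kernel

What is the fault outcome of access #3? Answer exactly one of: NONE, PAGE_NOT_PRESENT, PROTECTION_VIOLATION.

Trace:
#0 VA=0xE0147A (w,kernel):
  L0: frame=0x39 idx=7 entry=0x3B007 [P=1 RW=1 US=1 PS=0]
  L1: frame=0x3B idx=1 entry=0x3E007 [P=1 RW=1 US=1 PS=0]
  ⇒ phys 0x3E47A  [2 reads]
#1 VA=0x120FB16 (r,kernel):
  L0: frame=0x39 idx=9 entry=0x42007 [P=1 RW=1 US=1 PS=0]
  L1: frame=0x42 idx=15 entry=0x45007 [P=1 RW=1 US=1 PS=0]
  ⇒ phys 0x45B16  [2 reads]
#2 VA=0x200015E (r,kernel):
  L0: frame=0x39 idx=16 entry=0x3B004 [P=0 RW=0 US=1 PS=0]
  ⇒ fault: PAGE_NOT_PRESENT  — 1 lookups
#3 VA=0x2C13488 (w,kernel):
  L0: frame=0x39 idx=22 entry=0x49007 [P=1 RW=1 US=1 PS=0]
  L1: frame=0x49 idx=19 entry=0x4B007 [P=1 RW=1 US=1 PS=0]
  ⇒ phys 0x4B488  [2 reads]

Access #3 fault: NONE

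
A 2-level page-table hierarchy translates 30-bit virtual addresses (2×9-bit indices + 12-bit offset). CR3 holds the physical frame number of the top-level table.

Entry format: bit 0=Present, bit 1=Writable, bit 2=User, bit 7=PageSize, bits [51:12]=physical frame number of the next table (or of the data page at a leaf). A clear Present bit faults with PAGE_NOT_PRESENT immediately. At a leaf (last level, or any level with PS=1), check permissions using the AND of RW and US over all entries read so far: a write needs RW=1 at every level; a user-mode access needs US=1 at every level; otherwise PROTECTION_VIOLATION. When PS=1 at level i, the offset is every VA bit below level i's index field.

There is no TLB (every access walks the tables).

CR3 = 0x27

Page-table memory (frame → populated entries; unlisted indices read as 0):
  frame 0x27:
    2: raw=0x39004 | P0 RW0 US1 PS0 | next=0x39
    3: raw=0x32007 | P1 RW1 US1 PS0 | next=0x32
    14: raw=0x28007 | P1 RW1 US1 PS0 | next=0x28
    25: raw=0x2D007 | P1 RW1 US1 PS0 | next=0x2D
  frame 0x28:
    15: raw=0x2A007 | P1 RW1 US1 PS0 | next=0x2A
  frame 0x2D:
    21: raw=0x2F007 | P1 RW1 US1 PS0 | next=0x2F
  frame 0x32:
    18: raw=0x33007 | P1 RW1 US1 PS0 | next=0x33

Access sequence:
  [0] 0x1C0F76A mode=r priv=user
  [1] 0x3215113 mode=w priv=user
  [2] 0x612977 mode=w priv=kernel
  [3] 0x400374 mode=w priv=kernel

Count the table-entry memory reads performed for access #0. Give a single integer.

Walk each access:
#0 VA=0x1C0F76A (r,user):
  lvl0: tbl 0x27, slot 14 ⇒ 0x28007 (P1/RW1/US1/PS0)
  lvl1: tbl 0x28, slot 15 ⇒ 0x2A007 (P1/RW1/US1/PS0)
  ✓ 0x2A76A  — 2 lookups
#1 VA=0x3215113 (w,user):
  lvl0: tbl 0x27, slot 25 ⇒ 0x2D007 (P1/RW1/US1/PS0)
  lvl1: tbl 0x2D, slot 21 ⇒ 0x2F007 (P1/RW1/US1/PS0)
  ✓ 0x2F113  — 2 lookups
#2 VA=0x612977 (w,kernel):
  lvl0: tbl 0x27, slot 3 ⇒ 0x32007 (P1/RW1/US1/PS0)
  lvl1: tbl 0x32, slot 18 ⇒ 0x33007 (P1/RW1/US1/PS0)
  ✓ 0x33977  — 2 lookups
#3 VA=0x400374 (w,kernel):
  lvl0: tbl 0x27, slot 2 ⇒ 0x39004 (P0/RW0/US1/PS0)
  → PAGE_NOT_PRESENT  (1 entries read)

Entries read for #0: 2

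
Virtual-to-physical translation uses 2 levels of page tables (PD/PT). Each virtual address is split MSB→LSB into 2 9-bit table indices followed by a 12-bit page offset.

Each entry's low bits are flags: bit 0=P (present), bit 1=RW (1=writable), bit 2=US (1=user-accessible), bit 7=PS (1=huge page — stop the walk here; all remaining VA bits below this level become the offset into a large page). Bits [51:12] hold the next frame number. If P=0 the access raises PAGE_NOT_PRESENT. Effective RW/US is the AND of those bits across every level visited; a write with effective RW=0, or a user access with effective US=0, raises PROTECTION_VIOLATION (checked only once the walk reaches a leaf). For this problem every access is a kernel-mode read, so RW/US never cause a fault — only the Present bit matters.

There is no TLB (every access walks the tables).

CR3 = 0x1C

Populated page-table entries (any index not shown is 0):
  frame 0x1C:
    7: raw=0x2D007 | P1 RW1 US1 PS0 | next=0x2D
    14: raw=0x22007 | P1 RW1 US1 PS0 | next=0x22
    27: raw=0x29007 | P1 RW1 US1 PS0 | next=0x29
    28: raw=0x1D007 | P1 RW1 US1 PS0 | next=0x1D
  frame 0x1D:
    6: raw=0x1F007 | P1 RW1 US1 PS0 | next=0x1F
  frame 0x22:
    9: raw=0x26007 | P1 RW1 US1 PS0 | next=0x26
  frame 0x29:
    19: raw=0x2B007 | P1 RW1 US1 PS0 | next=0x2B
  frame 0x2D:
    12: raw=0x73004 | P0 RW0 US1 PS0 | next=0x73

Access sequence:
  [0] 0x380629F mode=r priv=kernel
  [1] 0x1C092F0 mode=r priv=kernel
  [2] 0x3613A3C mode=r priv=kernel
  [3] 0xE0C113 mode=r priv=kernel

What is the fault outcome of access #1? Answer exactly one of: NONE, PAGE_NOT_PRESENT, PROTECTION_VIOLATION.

Walk each access:
#0 VA=0x380629F (r,kernel):
  L0 @0x1C[28] → 0x1D007  P=1,RW=1,US=1,PS=0
  L1 @0x1D[6] → 0x1F007  P=1,RW=1,US=1,PS=0
  ✓ 0x1F29F  — 2 lookups
#1 VA=0x1C092F0 (r,kernel):
  L0 @0x1C[14] → 0x22007  P=1,RW=1,US=1,PS=0
  L1 @0x22[9] → 0x26007  P=1,RW=1,US=1,PS=0
  ✓ 0x262F0  — 2 lookups
#2 VA=0x3613A3C (r,kernel):
  L0 @0x1C[27] → 0x29007  P=1,RW=1,US=1,PS=0
  L1 @0x29[19] → 0x2B007  P=1,RW=1,US=1,PS=0
  ✓ 0x2BA3C  — 2 lookups
#3 VA=0xE0C113 (r,kernel):
  L0 @0x1C[7] → 0x2D007  P=1,RW=1,US=1,PS=0
  L1 @0x2D[12] → 0x73004  P=0,RW=0,US=1,PS=0
  ✗ PAGE_NOT_PRESENT  [2 reads]

Access #1 fault: NONE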